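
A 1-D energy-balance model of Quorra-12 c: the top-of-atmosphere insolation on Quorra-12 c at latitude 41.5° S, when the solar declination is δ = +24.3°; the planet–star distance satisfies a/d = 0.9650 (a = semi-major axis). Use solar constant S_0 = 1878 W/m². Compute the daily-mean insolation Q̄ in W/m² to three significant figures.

cos h₀ = −tan(-41.5°) tan(+24.300°) = 0.3995, h₀ = 1.1599 rad.
Bracket: h₀ sin ϕ sin δ + cos ϕ cos δ sin h₀ = 1.1599×-0.66262×0.41151 + 0.74896×0.91140×0.91675 = -0.316275 + 0.625776 = 0.309501.
Inverse-square distance factor (a/d)² = 0.9650² = 0.931225.
Q̄ = (S_0/π) × 0.931225 × [bracket] = (1878/π) × 0.931225 × 0.309501 = 172.3 W/m².

Q̄ ≈ 172 W/m²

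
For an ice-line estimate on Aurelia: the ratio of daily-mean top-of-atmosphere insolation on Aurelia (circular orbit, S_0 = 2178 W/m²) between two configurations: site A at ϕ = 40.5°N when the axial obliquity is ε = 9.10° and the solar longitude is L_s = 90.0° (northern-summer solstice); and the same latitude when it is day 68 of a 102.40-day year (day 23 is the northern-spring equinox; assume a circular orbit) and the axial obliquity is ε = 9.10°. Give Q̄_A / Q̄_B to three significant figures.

— Configuration A (ϕ=+40.5°):
Solar declination: sin δ = sin ε · sin L_s = sin 9.10° × sin 90.0° = 0.15816, so δ = +9.100°.
cos h₀ = −tan(+40.5°) tan(+9.100°) = -0.1368, h₀ = 1.7080 rad.
Bracket: h₀ sin ϕ sin δ + cos ϕ cos δ sin h₀ = 1.7080×0.64945×0.15816 + 0.76041×0.98741×0.99060 = 0.175441 + 0.743779 = 0.919220.
Q̄ = (S_0/π) × [bracket] = (2178/π) × 0.919220 = 637.28 W/m².
— Configuration B (ϕ=+40.5°):
Solar longitude: L_s = 360° × (68 − 23)/102.40 = 158.203°.
sin δ = sin 9.10° × sin 158.203° = 0.05873, so δ = +3.367°.
cos h₀ = −tan(+40.5°) tan(+3.367°) = -0.0502, h₀ = 1.6211 rad.
Bracket: h₀ sin ϕ sin δ + cos ϕ cos δ sin h₀ = 1.6211×0.64945×0.05873 + 0.76041×0.99827×0.99874 = 0.061832 + 0.758138 = 0.819970.
Q̄ = (S_0/π) × [bracket] = (2178/π) × 0.819970 = 568.47 W/m².
Ratio Q̄_A / Q̄_B = 637.28 / 568.47 = 1.121.

Q̄_A / Q̄_B ≈ 1.12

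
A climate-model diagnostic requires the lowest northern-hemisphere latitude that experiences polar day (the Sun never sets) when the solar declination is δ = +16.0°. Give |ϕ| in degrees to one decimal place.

|ϕ| = 74.0°

Polar day requires cos h₀ = −tan ϕ tan δ ≤ −1, i.e. tan ϕ tan δ ≥ 1.
The boundary is |tan ϕ| · |tan δ| = 1, so |ϕ| = 90° − |δ| = 90° − 16.0° = 74.0° in the northern hemisphere.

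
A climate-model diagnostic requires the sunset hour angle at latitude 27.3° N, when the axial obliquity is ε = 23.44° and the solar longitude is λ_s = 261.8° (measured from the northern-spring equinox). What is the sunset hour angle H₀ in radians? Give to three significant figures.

H₀ = 1.35 rad

Solar declination: sin δ = sin ε · sin λ_s = sin 23.44° × sin 261.8° = -0.39372, so δ = -23.186°.
cos H₀ = −tan φ · tan δ = −tan(+27.3°) × tan(-23.186°) = 0.2211, so H₀ = 1.3479 rad = 77.23°.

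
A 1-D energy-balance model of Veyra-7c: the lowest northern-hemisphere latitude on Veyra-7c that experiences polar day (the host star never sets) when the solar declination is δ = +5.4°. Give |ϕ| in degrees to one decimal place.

Polar day requires cos h₀ = −tan ϕ tan δ ≤ −1, i.e. tan ϕ tan δ ≥ 1.
The boundary is |tan ϕ| · |tan δ| = 1, so |ϕ| = 90° − |δ| = 90° − 5.4° = 84.6° in the northern hemisphere.

|ϕ| = 84.6°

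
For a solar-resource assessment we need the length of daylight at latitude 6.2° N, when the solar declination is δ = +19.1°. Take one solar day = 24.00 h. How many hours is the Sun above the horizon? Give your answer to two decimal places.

12.29 h

cos h₀ = −tan ϕ · tan δ = −tan(+6.2°) × tan(+19.100°) = -0.0376, so h₀ = 1.6084 rad = 92.16°.
Daylight = 2h₀/(2π) × 24.00 h = (1.6084/π) × 24.00 = 12.29 h.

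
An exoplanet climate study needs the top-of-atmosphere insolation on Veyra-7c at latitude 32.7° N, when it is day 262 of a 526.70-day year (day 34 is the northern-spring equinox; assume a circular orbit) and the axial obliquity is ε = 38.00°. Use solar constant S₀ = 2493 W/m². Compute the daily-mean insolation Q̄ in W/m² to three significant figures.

Q̄ ≈ 825 W/m²

Solar longitude: λ_s = 360° × (262 − 34)/526.70 = 155.838°.
sin δ = sin 38.00° × sin 155.838° = 0.25200, so δ = +14.596°.
cos H₀ = −tan(+32.7°) tan(+14.596°) = -0.1672, H₀ = 1.7388 rad.
Bracket: H₀ sin φ sin δ + cos φ cos δ sin H₀ = 1.7388×0.54024×0.25200 + 0.84151×0.96773×0.98593 = 0.236721 + 0.802897 = 1.039618.
Q̄ = (S₀/π) × [bracket] = (2493/π) × 1.039618 = 825.0 W/m².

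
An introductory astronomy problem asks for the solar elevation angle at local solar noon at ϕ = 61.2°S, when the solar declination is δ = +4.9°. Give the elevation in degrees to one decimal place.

At local noon the hour angle is zero, so the zenith angle equals |ϕ − δ| = |-61.2° − (+4.900°)| = 66.100°.
Elevation = 90° − 66.100° = 23.9°.

23.9°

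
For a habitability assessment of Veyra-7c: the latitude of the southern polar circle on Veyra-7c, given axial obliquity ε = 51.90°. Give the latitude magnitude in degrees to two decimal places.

38.10°

The polar circle is the lowest latitude that experiences at least one full rotation of continuous darkness at the northern-summer solstice; it lies at |ϕ| = 90° − ε = 90° − 51.90° = 38.10°.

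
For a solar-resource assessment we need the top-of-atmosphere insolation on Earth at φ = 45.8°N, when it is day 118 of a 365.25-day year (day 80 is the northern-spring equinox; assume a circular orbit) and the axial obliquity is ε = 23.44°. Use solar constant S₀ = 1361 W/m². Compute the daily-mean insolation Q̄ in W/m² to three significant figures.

Solar longitude: λ_s = 360° × (118 − 80)/365.25 = 37.454°.
sin δ = sin 23.44° × sin 37.454° = 0.24190, so δ = +13.999°.
cos H₀ = −tan(+45.8°) tan(+13.999°) = -0.2564, H₀ = 1.8301 rad.
Bracket: H₀ sin φ sin δ + cos φ cos δ sin H₀ = 1.8301×0.71691×0.24190 + 0.69717×0.97030×0.96658 = 0.317377 + 0.653857 = 0.971234.
Q̄ = (S₀/π) × [bracket] = (1361/π) × 0.971234 = 420.8 W/m².

Q̄ ≈ 421 W/m²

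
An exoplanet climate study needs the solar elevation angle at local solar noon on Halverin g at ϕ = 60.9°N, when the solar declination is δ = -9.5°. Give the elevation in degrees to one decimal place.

19.6°

At local noon the hour angle is zero, so the zenith angle equals |ϕ − δ| = |+60.9° − (-9.500°)| = 70.400°.
Elevation = 90° − 70.400° = 19.6°.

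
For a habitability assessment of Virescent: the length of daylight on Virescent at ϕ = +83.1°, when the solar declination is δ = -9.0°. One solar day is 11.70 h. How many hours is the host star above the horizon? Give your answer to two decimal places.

0.00 h

cos h₀ = −tan ϕ · tan δ = 1.3088 ≥ 1, so the host star never rises (polar night) and h₀ = 0.
Daylight = 2h₀/(2π) × 11.70 h = (0.0000/π) × 11.70 = 0.00 h.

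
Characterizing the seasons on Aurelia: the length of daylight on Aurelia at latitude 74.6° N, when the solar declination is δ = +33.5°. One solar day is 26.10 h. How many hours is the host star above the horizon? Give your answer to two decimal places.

26.10 h

Sunrise equation: cos H₀ = −tan φ · tan δ = -2.4030 ≤ −1, so the host star never sets (polar day) and H₀ = π.
Daylight = 2H₀/(2π) × 26.10 h = (3.1416/π) × 26.10 = 26.10 h.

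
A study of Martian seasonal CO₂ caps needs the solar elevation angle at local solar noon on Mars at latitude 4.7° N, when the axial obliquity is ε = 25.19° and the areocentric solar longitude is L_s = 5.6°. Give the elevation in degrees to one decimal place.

87.7°

sin δ = sin 25.19° × sin 5.6° = 0.04153, so δ = +2.380°.
At local noon the hour angle is zero, so the zenith angle equals |ϕ − δ| = |+4.7° − (+2.380°)| = 2.320°.
Elevation = 90° − 2.320° = 87.7°.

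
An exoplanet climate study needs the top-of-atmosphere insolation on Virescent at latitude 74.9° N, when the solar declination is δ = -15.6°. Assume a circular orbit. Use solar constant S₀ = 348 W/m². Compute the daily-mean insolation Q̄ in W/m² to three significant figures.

cos H₀ = −tan(+74.9°) tan(-15.600°) = 1.0348 ≥ 1 ⇒ polar night, H₀ = 0 and Q̄ = 0.

Q̄ ≈ 0.00 W/m²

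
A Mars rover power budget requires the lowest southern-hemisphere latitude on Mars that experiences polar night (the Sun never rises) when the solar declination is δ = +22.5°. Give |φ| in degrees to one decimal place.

|φ| = 67.5°

Polar night requires cos H₀ = −tan φ tan δ ≥ 1, i.e. tan φ tan δ ≤ −1.
The boundary is |tan φ| · |tan δ| = 1, so |φ| = 90° − |δ| = 90° − 22.5° = 67.5° in the southern hemisphere.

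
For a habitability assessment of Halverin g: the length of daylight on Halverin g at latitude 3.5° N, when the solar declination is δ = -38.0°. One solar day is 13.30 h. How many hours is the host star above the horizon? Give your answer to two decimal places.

cos H₀ = −tan φ · tan δ = −tan(+3.5°) × tan(-38.000°) = 0.0478, so H₀ = 1.5230 rad = 87.26°.
Daylight = 2H₀/(2π) × 13.30 h = (1.5230/π) × 13.30 = 6.45 h.

6.45 h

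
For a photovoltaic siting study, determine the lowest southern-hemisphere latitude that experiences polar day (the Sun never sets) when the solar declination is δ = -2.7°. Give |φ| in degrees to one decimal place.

Polar day requires cos H₀ = −tan φ tan δ ≤ −1, i.e. tan φ tan δ ≥ 1.
The boundary is |tan φ| · |tan δ| = 1, so |φ| = 90° − |δ| = 90° − 2.7° = 87.3° in the southern hemisphere.

|φ| = 87.3°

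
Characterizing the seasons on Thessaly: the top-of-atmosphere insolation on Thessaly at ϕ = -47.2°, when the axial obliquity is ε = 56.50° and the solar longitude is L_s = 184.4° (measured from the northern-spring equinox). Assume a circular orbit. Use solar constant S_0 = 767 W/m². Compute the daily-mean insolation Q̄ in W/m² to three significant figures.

Q̄ ≈ 184 W/m²

Solar declination: sin δ = sin ε · sin L_s = sin 56.50° × sin 184.4° = -0.06397, so δ = -3.668°.
cos h₀ = −tan(-47.2°) tan(-3.668°) = -0.0692, h₀ = 1.6401 rad.
Bracket: h₀ sin ϕ sin δ + cos ϕ cos δ sin h₀ = 1.6401×-0.73373×-0.06397 + 0.67944×0.99795×0.99760 = 0.076981 + 0.676420 = 0.753401.
Q̄ = (S_0/π) × [bracket] = (767/π) × 0.753401 = 183.9 W/m².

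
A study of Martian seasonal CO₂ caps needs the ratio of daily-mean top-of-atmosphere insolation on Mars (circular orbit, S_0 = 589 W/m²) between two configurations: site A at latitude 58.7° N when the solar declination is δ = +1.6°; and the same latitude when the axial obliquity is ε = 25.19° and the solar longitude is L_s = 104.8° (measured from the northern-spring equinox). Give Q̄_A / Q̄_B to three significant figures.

Q̄_A / Q̄_B ≈ 0.479

— Configuration A (ϕ=+58.7°):
cos h₀ = −tan(+58.7°) tan(+1.600°) = -0.0459, h₀ = 1.6168 rad.
Bracket: h₀ sin ϕ sin δ + cos ϕ cos δ sin h₀ = 1.6168×0.85446×0.02792 + 0.51952×0.99961×0.99894 = 0.038571 + 0.518767 = 0.557338.
Q̄ = (S_0/π) × [bracket] = (589/π) × 0.557338 = 104.49 W/m².
— Configuration B (ϕ=+58.7°):
Solar declination: sin δ = sin ε · sin L_s = sin 25.19° × sin 104.8° = 0.41150, so δ = +24.299°.
cos h₀ = −tan(+58.7°) tan(+24.299°) = -0.7426, h₀ = 2.4077 rad.
Bracket: h₀ sin ϕ sin δ + cos ϕ cos δ sin h₀ = 2.4077×0.85446×0.41150 + 0.51952×0.91141×0.66975 = 0.846572 + 0.317124 = 1.163696.
Q̄ = (S_0/π) × [bracket] = (589/π) × 1.163696 = 218.17 W/m².
Ratio Q̄_A / Q̄_B = 104.49 / 218.17 = 0.4789.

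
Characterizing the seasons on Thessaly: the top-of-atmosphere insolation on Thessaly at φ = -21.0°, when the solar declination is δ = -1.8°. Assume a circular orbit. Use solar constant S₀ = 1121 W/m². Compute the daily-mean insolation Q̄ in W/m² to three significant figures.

cos H₀ = −tan(-21.0°) tan(-1.800°) = -0.0121, H₀ = 1.5829 rad.
Bracket: H₀ sin φ sin δ + cos φ cos δ sin H₀ = 1.5829×-0.35837×-0.03141 + 0.93358×0.99951×0.99993 = 0.017818 + 0.933057 = 0.950875.
Q̄ = (S₀/π) × [bracket] = (1121/π) × 0.950875 = 339.3 W/m².

Q̄ ≈ 339 W/m²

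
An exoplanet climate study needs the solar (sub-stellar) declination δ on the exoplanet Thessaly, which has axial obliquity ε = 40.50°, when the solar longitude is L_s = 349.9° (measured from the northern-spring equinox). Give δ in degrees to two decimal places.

sin δ = sin ε · sin L_s = sin 40.50° × sin 349.9° = -0.113892.
δ = arcsin(-0.113892) = -6.54°.

δ = -6.54°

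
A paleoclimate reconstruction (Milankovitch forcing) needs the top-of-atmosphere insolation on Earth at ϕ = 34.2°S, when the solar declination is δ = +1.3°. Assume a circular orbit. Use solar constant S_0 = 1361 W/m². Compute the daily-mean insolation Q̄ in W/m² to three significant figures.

Q̄ ≈ 350 W/m²

cos h₀ = −tan(-34.2°) tan(+1.300°) = 0.0154, h₀ = 1.5554 rad.
Bracket: h₀ sin ϕ sin δ + cos ϕ cos δ sin h₀ = 1.5554×-0.56208×0.02269 + 0.82708×0.99974×0.99988 = -0.019837 + 0.826766 = 0.806929.
Q̄ = (S_0/π) × [bracket] = (1361/π) × 0.806929 = 349.6 W/m².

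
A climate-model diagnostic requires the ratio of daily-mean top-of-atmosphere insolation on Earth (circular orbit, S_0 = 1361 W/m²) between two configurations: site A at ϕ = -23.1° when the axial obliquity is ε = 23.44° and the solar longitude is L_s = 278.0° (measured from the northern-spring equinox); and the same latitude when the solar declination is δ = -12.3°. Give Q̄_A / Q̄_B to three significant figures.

Q̄_A / Q̄_B ≈ 1.07

— Configuration A (ϕ=-23.1°):
Solar declination: sin δ = sin ε · sin L_s = sin 23.44° × sin 278.0° = -0.39392, so δ = -23.198°.
cos h₀ = −tan(-23.1°) tan(-23.198°) = -0.1828, h₀ = 1.7546 rad.
Bracket: h₀ sin ϕ sin δ + cos ϕ cos δ sin h₀ = 1.7546×-0.39234×-0.39392 + 0.91982×0.91915×0.98315 = 0.271174 + 0.831207 = 1.102381.
Q̄ = (S_0/π) × [bracket] = (1361/π) × 1.102381 = 477.57 W/m².
— Configuration B (ϕ=-23.1°):
cos h₀ = −tan(-23.1°) tan(-12.300°) = -0.0930, h₀ = 1.6639 rad.
Bracket: h₀ sin ϕ sin δ + cos ϕ cos δ sin h₀ = 1.6639×-0.39234×-0.21303 + 0.91982×0.97705×0.99567 = 0.139069 + 0.894819 = 1.033888.
Q̄ = (S_0/π) × [bracket] = (1361/π) × 1.033888 = 447.90 W/m².
Ratio Q̄_A / Q̄_B = 477.57 / 447.90 = 1.066.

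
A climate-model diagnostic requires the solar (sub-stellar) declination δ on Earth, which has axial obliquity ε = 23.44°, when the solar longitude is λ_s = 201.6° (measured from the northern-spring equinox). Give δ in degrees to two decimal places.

sin δ = sin ε · sin λ_s = sin 23.44° × sin 201.6° = -0.146436.
δ = arcsin(-0.146436) = -8.42°.

δ = -8.42°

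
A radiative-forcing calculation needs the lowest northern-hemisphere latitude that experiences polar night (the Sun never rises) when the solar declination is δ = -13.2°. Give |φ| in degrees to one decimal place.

Polar night requires cos H₀ = −tan φ tan δ ≥ 1, i.e. tan φ tan δ ≤ −1.
The boundary is |tan φ| · |tan δ| = 1, so |φ| = 90° − |δ| = 90° − 13.2° = 76.8° in the northern hemisphere.

|φ| = 76.8°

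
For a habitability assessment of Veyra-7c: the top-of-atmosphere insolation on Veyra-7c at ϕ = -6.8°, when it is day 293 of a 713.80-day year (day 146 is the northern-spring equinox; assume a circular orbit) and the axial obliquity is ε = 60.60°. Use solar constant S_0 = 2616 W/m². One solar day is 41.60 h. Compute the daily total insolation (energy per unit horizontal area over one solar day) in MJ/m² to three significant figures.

49.3 MJ/m²

Solar longitude: L_s = 360° × (293 − 146)/713.80 = 74.138°.
sin δ = sin 60.60° × sin 74.138° = 0.83804, so δ = +56.934°.
cos h₀ = −tan(-6.8°) tan(+56.934°) = 0.1832, h₀ = 1.3866 rad.
Bracket: h₀ sin ϕ sin δ + cos ϕ cos δ sin h₀ = 1.3866×-0.11840×0.83804 + 0.99297×0.54561×0.98308 = -0.137584 + 0.532608 = 0.395024.
Q̄ = (S_0/π) × [bracket] = (2616/π) × 0.395024 = 328.94 W/m².
Daily total = Q̄ × 41.60 h × 3600 s/h = 328.94 × 41.60 × 3600 / 10⁶ = 49.26 MJ/m².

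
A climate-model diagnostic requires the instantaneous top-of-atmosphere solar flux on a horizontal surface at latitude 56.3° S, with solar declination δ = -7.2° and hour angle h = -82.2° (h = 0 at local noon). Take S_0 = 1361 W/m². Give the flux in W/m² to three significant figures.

244 W/m²

cos θ_z = sin ϕ sin δ + cos ϕ cos δ cos h = 0.104272 + 0.074707 = 0.178979.
Flux = S_0 · cos θ_z = 1361 × 0.178979 = 243.6 W/m².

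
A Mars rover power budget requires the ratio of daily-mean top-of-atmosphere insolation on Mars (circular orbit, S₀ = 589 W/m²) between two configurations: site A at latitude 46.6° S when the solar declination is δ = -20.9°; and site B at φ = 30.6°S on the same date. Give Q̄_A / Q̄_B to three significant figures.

— Configuration A (φ=-46.6°):
cos H₀ = −tan(-46.6°) tan(-20.900°) = -0.4038, H₀ = 1.9865 rad.
Bracket: H₀ sin φ sin δ + cos φ cos δ sin H₀ = 1.9865×-0.72657×-0.35674 + 0.68709×0.93420×0.91484 = 0.514894 + 0.587217 = 1.102111.
Q̄ = (S₀/π) × [bracket] = (589/π) × 1.102111 = 206.63 W/m².
— Configuration B (φ=-30.6°):
cos H₀ = −tan(-30.6°) tan(-20.900°) = -0.2258, H₀ = 1.7986 rad.
Bracket: H₀ sin φ sin δ + cos φ cos δ sin H₀ = 1.7986×-0.50904×-0.35674 + 0.86074×0.93420×0.97417 = 0.326617 + 0.783333 = 1.109950.
Q̄ = (S₀/π) × [bracket] = (589/π) × 1.109950 = 208.10 W/m².
Ratio Q̄_A / Q̄_B = 206.63 / 208.10 = 0.9929.

Q̄_A / Q̄_B ≈ 0.993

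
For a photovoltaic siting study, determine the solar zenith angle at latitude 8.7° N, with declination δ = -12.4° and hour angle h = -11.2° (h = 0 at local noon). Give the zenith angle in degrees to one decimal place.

cos θ_z = sin ϕ sin δ + cos ϕ cos δ cos h = -0.032481 + 0.947048 = 0.914567.
θ_z = arccos(0.914567) = 23.9°.

θ_z = 23.9°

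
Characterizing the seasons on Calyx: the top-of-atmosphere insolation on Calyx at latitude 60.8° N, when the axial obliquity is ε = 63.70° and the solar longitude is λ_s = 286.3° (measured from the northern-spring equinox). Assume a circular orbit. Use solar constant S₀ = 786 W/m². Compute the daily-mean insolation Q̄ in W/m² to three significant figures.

Q̄ ≈ 0.00 W/m²

Solar declination: sin δ = sin ε · sin λ_s = sin 63.70° × sin 286.3° = -0.86045, so δ = -59.367°.
cos H₀ = −tan(+60.8°) tan(-59.367°) = 3.0216 ≥ 1 ⇒ polar night, H₀ = 0 and Q̄ = 0.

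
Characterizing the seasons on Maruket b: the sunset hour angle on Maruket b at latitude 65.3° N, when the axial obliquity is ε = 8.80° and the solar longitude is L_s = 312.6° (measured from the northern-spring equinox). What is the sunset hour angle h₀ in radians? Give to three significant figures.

Solar declination: sin δ = sin ε · sin L_s = sin 8.80° × sin 312.6° = -0.11261, so δ = -6.466°.
cos h₀ = −tan ϕ · tan δ = −tan(+65.3°) × tan(-6.466°) = 0.2464, so h₀ = 1.3218 rad = 75.74°.

h₀ = 1.32 rad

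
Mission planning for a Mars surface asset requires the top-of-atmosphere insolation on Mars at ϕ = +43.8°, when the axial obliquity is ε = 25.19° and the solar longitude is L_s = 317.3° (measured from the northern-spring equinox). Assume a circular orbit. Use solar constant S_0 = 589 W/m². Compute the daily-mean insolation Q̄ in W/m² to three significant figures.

Solar declination: sin δ = sin ε · sin L_s = sin 25.19° × sin 317.3° = -0.28864, so δ = -16.777°.
cos h₀ = −tan(+43.8°) tan(-16.777°) = 0.2891, h₀ = 1.2775 rad.
Bracket: h₀ sin ϕ sin δ + cos ϕ cos δ sin h₀ = 1.2775×0.69214×-0.28864 + 0.72176×0.95744×0.95730 = -0.255218 + 0.661534 = 0.406316.
Q̄ = (S_0/π) × [bracket] = (589/π) × 0.406316 = 76.18 W/m².

Q̄ ≈ 76.2 W/m²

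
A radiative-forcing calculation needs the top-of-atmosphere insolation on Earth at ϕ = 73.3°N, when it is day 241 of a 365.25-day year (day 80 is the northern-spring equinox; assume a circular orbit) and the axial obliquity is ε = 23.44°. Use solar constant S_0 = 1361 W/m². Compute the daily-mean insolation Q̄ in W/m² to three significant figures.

Solar longitude: L_s = 360° × (241 − 80)/365.25 = 158.686°.
sin δ = sin 23.44° × sin 158.686° = 0.14459, so δ = +8.313°.
cos h₀ = −tan(+73.3°) tan(+8.313°) = -0.4871, h₀ = 2.0795 rad.
Bracket: h₀ sin ϕ sin δ + cos ϕ cos δ sin h₀ = 2.0795×0.95782×0.14459 + 0.28736×0.98949×0.87337 = 0.287992 + 0.248334 = 0.536326.
Q̄ = (S_0/π) × [bracket] = (1361/π) × 0.536326 = 232.3 W/m².

Q̄ ≈ 232 W/m²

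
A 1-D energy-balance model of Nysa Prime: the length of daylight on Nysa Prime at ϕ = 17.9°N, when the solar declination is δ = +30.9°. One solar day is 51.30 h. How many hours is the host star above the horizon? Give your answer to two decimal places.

cos h₀ = −tan ϕ · tan δ = −tan(+17.9°) × tan(+30.900°) = -0.1933, so h₀ = 1.7653 rad = 101.15°.
Daylight = 2h₀/(2π) × 51.30 h = (1.7653/π) × 51.30 = 28.83 h.

28.83 h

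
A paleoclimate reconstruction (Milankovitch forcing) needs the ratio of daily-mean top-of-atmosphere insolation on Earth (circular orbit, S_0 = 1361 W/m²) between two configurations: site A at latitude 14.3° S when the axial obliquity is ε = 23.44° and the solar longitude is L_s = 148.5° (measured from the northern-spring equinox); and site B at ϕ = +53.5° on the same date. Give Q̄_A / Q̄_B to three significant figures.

— Configuration A (ϕ=-14.3°):
Solar declination: sin δ = sin ε · sin L_s = sin 23.44° × sin 148.5° = 0.20784, so δ = +11.996°.
cos h₀ = −tan(-14.3°) tan(+11.996°) = 0.0542, h₀ = 1.5166 rad.
Bracket: h₀ sin ϕ sin δ + cos ϕ cos δ sin h₀ = 1.5166×-0.24700×0.20784 + 0.96902×0.97816×0.99853 = -0.077857 + 0.946463 = 0.868606.
Q̄ = (S_0/π) × [bracket] = (1361/π) × 0.868606 = 376.30 W/m².
— Configuration B (ϕ=+53.5°):
cos h₀ = −tan(+53.5°) tan(+11.996°) = -0.2872, h₀ = 1.8621 rad.
Bracket: h₀ sin ϕ sin δ + cos ϕ cos δ sin h₀ = 1.8621×0.80386×0.20784 + 0.59482×0.97816×0.95788 = 0.311109 + 0.557322 = 0.868431.
Q̄ = (S_0/π) × [bracket] = (1361/π) × 0.868431 = 376.22 W/m².
Ratio Q̄_A / Q̄_B = 376.30 / 376.22 = 1.000.

Q̄_A / Q̄_B ≈ 1.00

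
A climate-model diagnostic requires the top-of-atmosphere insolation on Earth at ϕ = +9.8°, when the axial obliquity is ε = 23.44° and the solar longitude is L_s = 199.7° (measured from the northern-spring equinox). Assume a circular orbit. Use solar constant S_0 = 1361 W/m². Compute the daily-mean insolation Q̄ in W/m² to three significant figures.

Solar declination: sin δ = sin ε · sin L_s = sin 23.44° × sin 199.7° = -0.13409, so δ = -7.706°.
cos h₀ = −tan(+9.8°) tan(-7.706°) = 0.0234, h₀ = 1.5474 rad.
Bracket: h₀ sin ϕ sin δ + cos ϕ cos δ sin h₀ = 1.5474×0.17021×-0.13409 + 0.98541×0.99097×0.99973 = -0.035317 + 0.976248 = 0.940931.
Q̄ = (S_0/π) × [bracket] = (1361/π) × 0.940931 = 407.6 W/m².

Q̄ ≈ 408 W/m²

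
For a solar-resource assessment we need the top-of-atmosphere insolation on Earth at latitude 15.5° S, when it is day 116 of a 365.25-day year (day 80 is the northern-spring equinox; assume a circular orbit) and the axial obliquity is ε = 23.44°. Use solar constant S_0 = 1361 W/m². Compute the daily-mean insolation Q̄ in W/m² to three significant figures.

Solar longitude: L_s = 360° × (116 − 80)/365.25 = 35.483°.
sin δ = sin 23.44° × sin 35.483° = 0.23090, so δ = +13.350°.
cos h₀ = −tan(-15.5°) tan(+13.350°) = 0.0658, h₀ = 1.5049 rad.
Bracket: h₀ sin ϕ sin δ + cos ϕ cos δ sin h₀ = 1.5049×-0.26724×0.23090 + 0.96363×0.97298×0.99783 = -0.092861 + 0.935558 = 0.842697.
Q̄ = (S_0/π) × [bracket] = (1361/π) × 0.842697 = 365.1 W/m².

Q̄ ≈ 365 W/m²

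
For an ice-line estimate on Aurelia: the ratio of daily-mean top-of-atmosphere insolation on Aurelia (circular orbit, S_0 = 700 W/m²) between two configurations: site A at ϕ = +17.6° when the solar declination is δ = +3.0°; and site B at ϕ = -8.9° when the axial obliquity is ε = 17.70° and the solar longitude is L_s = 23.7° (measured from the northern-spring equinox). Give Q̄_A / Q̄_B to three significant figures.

— Configuration A (ϕ=+17.6°):
cos h₀ = −tan(+17.6°) tan(+3.000°) = -0.0166, h₀ = 1.5874 rad.
Bracket: h₀ sin ϕ sin δ + cos ϕ cos δ sin h₀ = 1.5874×0.30237×0.05234 + 0.95319×0.99863×0.99986 = 0.025122 + 0.951751 = 0.976873.
Q̄ = (S_0/π) × [bracket] = (700/π) × 0.976873 = 217.66 W/m².
— Configuration B (ϕ=-8.9°):
Solar declination: sin δ = sin ε · sin L_s = sin 17.70° × sin 23.7° = 0.12221, so δ = +7.019°.
cos h₀ = −tan(-8.9°) tan(+7.019°) = 0.0193, h₀ = 1.5515 rad.
Bracket: h₀ sin ϕ sin δ + cos ϕ cos δ sin h₀ = 1.5515×-0.15471×0.12221 + 0.98796×0.99250×0.99981 = -0.029334 + 0.980364 = 0.951030.
Q̄ = (S_0/π) × [bracket] = (700/π) × 0.951030 = 211.91 W/m².
Ratio Q̄_A / Q̄_B = 217.66 / 211.91 = 1.027.

Q̄_A / Q̄_B ≈ 1.03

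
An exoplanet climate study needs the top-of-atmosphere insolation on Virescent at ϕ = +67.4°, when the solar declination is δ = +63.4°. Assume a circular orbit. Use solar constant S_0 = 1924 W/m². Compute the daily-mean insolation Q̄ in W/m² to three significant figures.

Q̄ ≈ 1.59e+03 W/m²

cos h₀ = −tan(+67.4°) tan(+63.400°) = -4.7974 ≤ −1 ⇒ polar day, h₀ = π.
Bracket: h₀ sin ϕ sin δ + cos ϕ cos δ sin h₀ = 3.1416×0.92321×0.89415 + 0.38430×0.44776×0.00000 = 2.593354 + 0.000000 = 2.593354.
Q̄ = (S_0/π) × [bracket] = (1924/π) × 2.593354 = 1588 W/m².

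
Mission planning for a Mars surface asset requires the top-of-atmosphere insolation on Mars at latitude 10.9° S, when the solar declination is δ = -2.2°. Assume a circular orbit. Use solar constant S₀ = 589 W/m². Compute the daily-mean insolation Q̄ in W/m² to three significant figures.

cos H₀ = −tan(-10.9°) tan(-2.200°) = -0.0074, H₀ = 1.5782 rad.
Bracket: H₀ sin φ sin δ + cos φ cos δ sin H₀ = 1.5782×-0.18910×-0.03839 + 0.98196×0.99926×0.99997 = 0.011457 + 0.981204 = 0.992661.
Q̄ = (S₀/π) × [bracket] = (589/π) × 0.992661 = 186.1 W/m².

Q̄ ≈ 186 W/m²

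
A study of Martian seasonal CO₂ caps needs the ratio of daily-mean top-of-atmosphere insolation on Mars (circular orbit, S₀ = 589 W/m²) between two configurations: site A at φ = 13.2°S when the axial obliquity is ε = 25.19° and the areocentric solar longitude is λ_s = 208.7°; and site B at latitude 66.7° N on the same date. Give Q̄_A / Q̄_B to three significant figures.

— Configuration A (φ=-13.2°):
sin δ = sin 25.19° × sin 208.7° = -0.20439, so δ = -11.794°.
cos H₀ = −tan(-13.2°) tan(-11.794°) = -0.0490, H₀ = 1.6198 rad.
Bracket: H₀ sin φ sin δ + cos φ cos δ sin H₀ = 1.6198×-0.22835×-0.20439 + 0.97358×0.97889×0.99880 = 0.075600 + 0.951884 = 1.027484.
Q̄ = (S₀/π) × [bracket] = (589/π) × 1.027484 = 192.64 W/m².
— Configuration B (φ=+66.7°):
cos H₀ = −tan(+66.7°) tan(-11.794°) = 0.4848, H₀ = 1.0646 rad.
Bracket: H₀ sin φ sin δ + cos φ cos δ sin H₀ = 1.0646×0.91845×-0.20439 + 0.39555×0.97889×0.87461 = -0.199849 + 0.338649 = 0.138800.
Q̄ = (S₀/π) × [bracket] = (589/π) × 0.138800 = 26.023 W/m².
Ratio Q̄_A / Q̄_B = 192.64 / 26.023 = 7.403.

Q̄_A / Q̄_B ≈ 7.40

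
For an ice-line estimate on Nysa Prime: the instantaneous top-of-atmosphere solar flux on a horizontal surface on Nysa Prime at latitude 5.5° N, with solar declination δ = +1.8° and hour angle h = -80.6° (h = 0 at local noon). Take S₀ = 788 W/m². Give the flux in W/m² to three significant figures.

130 W/m²

cos θ_z = sin φ sin δ + cos φ cos δ cos h = 0.003011 + 0.162494 = 0.165505.
Flux = S₀ · cos θ_z = 788 × 0.165505 = 130.4 W/m².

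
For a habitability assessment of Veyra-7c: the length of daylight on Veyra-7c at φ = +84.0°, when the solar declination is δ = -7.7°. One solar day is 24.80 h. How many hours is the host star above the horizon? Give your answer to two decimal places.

cos H₀ = −tan φ · tan δ = 1.2864 ≥ 1, so the host star never rises (polar night) and H₀ = 0.
Daylight = 2H₀/(2π) × 24.80 h = (0.0000/π) × 24.80 = 0.00 h.

0.00 h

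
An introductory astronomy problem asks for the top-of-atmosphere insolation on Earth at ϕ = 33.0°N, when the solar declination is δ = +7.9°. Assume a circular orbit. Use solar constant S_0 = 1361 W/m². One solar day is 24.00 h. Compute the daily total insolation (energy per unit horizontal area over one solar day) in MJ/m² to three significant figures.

35.6 MJ/m²

cos h₀ = −tan(+33.0°) tan(+7.900°) = -0.0901, h₀ = 1.6610 rad.
Bracket: h₀ sin ϕ sin δ + cos ϕ cos δ sin h₀ = 1.6610×0.54464×0.13744 + 0.83867×0.99051×0.99593 = 0.124335 + 0.827330 = 0.951665.
Q̄ = (S_0/π) × [bracket] = (1361/π) × 0.951665 = 412.28 W/m².
Daily total = Q̄ × 24.00 h × 3600 s/h = 412.28 × 24.00 × 3600 / 10⁶ = 35.62 MJ/m².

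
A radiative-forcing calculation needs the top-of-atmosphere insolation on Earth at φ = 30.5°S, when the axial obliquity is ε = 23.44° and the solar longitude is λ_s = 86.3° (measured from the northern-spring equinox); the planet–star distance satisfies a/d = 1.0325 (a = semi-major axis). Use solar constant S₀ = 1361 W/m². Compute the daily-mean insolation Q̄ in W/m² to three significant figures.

Solar declination: sin δ = sin ε · sin λ_s = sin 23.44° × sin 86.3° = 0.39696, so δ = +23.388°.
cos H₀ = −tan(-30.5°) tan(+23.388°) = 0.2548, H₀ = 1.3132 rad.
Bracket: H₀ sin φ sin δ + cos φ cos δ sin H₀ = 1.3132×-0.50754×0.39696 + 0.86163×0.91784×0.96700 = -0.264574 + 0.764741 = 0.500167.
Inverse-square distance factor (a/d)² = 1.0325² = 1.066056.
Q̄ = (S₀/π) × 1.066056 × [bracket] = (1361/π) × 1.066056 × 0.500167 = 231.0 W/m².

Q̄ ≈ 231 W/m²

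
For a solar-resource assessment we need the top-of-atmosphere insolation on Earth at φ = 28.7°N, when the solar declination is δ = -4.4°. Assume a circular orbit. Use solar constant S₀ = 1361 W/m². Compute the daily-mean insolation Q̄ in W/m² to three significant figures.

Q̄ ≈ 354 W/m²

cos H₀ = −tan(+28.7°) tan(-4.400°) = 0.0421, H₀ = 1.5287 rad.
Bracket: H₀ sin φ sin δ + cos φ cos δ sin H₀ = 1.5287×0.48022×-0.07672 + 0.87715×0.99705×0.99911 = -0.056321 + 0.873784 = 0.817463.
Q̄ = (S₀/π) × [bracket] = (1361/π) × 0.817463 = 354.1 W/m².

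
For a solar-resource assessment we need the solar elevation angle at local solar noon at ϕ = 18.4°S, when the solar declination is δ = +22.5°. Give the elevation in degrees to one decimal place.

49.1°

At local noon the hour angle is zero, so the zenith angle equals |ϕ − δ| = |-18.4° − (+22.500°)| = 40.900°.
Elevation = 90° − 40.900° = 49.1°.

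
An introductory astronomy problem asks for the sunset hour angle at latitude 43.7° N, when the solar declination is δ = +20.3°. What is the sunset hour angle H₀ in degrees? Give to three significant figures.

H₀ = 111°

cos H₀ = −tan φ · tan δ = −tan(+43.7°) × tan(+20.300°) = -0.3535, so H₀ = 1.9321 rad = 110.70°.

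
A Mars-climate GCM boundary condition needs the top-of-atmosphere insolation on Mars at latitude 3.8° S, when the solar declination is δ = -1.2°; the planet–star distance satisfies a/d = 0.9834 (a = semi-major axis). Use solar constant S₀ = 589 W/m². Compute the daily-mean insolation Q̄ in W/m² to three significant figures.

cos H₀ = −tan(-3.8°) tan(-1.200°) = -0.0014, H₀ = 1.5722 rad.
Bracket: H₀ sin φ sin δ + cos φ cos δ sin H₀ = 1.5722×-0.06627×-0.02094 + 0.99780×0.99978×1.00000 = 0.002182 + 0.997580 = 0.999762.
Inverse-square distance factor (a/d)² = 0.9834² = 0.967076.
Q̄ = (S₀/π) × 0.967076 × [bracket] = (589/π) × 0.967076 × 0.999762 = 181.3 W/m².

Q̄ ≈ 181 W/m²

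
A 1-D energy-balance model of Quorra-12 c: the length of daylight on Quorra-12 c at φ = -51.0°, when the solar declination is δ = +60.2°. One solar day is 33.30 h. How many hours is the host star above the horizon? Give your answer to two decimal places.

cos H₀ = −tan φ · tan δ = 2.1563 ≥ 1, so the host star never rises (polar night) and H₀ = 0.
Daylight = 2H₀/(2π) × 33.30 h = (0.0000/π) × 33.30 = 0.00 h.

0.00 h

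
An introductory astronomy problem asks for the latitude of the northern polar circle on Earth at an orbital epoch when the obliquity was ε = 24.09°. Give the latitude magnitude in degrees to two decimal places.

65.91°

The polar circle is the lowest latitude that experiences at least one full rotation of continuous daylight at the northern-summer solstice; it lies at |φ| = 90° − ε = 90° − 24.09° = 65.91°.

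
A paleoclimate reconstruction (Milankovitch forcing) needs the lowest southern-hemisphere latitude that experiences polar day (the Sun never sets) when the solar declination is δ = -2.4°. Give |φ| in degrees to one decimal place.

Polar day requires cos H₀ = −tan φ tan δ ≤ −1, i.e. tan φ tan δ ≥ 1.
The boundary is |tan φ| · |tan δ| = 1, so |φ| = 90° − |δ| = 90° − 2.4° = 87.6° in the southern hemisphere.

|φ| = 87.6°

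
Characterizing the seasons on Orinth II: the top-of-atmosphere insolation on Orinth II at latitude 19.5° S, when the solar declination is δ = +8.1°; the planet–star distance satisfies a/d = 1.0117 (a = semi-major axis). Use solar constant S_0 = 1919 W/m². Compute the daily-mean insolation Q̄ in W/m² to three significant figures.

cos h₀ = −tan(-19.5°) tan(+8.100°) = 0.0504, h₀ = 1.5204 rad.
Bracket: h₀ sin ϕ sin δ + cos ϕ cos δ sin h₀ = 1.5204×-0.33381×0.14090 + 0.94264×0.99002×0.99873 = -0.071510 + 0.932047 = 0.860537.
Inverse-square distance factor (a/d)² = 1.0117² = 1.023537.
Q̄ = (S_0/π) × 1.023537 × [bracket] = (1919/π) × 1.023537 × 0.860537 = 538.0 W/m².

Q̄ ≈ 538 W/m²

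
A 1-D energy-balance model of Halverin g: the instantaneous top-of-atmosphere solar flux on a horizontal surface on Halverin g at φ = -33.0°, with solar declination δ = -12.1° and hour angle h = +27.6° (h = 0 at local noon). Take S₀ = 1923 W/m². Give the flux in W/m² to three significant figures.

1.62e+03 W/m²

cos θ_z = sin φ sin δ + cos φ cos δ cos h = 0.114166 + 0.726721 = 0.840887.
Flux = S₀ · cos θ_z = 1923 × 0.840887 = 1617 W/m².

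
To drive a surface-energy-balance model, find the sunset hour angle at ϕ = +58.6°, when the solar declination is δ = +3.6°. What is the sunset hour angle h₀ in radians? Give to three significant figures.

h₀ = 1.67 rad

cos h₀ = −tan ϕ · tan δ = −tan(+58.6°) × tan(+3.600°) = -0.1031, so h₀ = 1.6741 rad = 95.92°.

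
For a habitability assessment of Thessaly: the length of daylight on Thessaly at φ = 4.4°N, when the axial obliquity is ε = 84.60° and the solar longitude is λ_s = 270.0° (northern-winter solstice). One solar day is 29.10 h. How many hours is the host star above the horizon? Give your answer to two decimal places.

Solar declination: sin δ = sin ε · sin λ_s = sin 84.60° × sin 270.0° = -0.99556, so δ = -84.600°.
cos H₀ = −tan φ · tan δ = −tan(+4.4°) × tan(-84.600°) = 0.8140, so H₀ = 0.6198 rad = 35.51°.
Daylight = 2H₀/(2π) × 29.10 h = (0.6198/π) × 29.10 = 5.74 h.

5.74 h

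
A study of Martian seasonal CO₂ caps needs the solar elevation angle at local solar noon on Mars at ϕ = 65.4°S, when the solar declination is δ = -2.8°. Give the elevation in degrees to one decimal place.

27.4°

At local noon the hour angle is zero, so the zenith angle equals |ϕ − δ| = |-65.4° − (-2.800°)| = 62.600°.
Elevation = 90° − 62.600° = 27.4°.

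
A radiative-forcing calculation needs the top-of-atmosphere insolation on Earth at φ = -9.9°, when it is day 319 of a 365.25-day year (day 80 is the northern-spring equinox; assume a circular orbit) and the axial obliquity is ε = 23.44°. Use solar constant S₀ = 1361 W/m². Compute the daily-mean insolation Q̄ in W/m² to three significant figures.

Solar longitude: λ_s = 360° × (319 − 80)/365.25 = 235.565°.
sin δ = sin 23.44° × sin 235.565° = -0.32808, so δ = -19.152°.
cos H₀ = −tan(-9.9°) tan(-19.152°) = -0.0606, H₀ = 1.6314 rad.
Bracket: H₀ sin φ sin δ + cos φ cos δ sin H₀ = 1.6314×-0.17193×-0.32808 + 0.98511×0.94465×0.99816 = 0.092022 + 0.928872 = 1.020894.
Q̄ = (S₀/π) × [bracket] = (1361/π) × 1.020894 = 442.3 W/m².

Q̄ ≈ 442 W/m²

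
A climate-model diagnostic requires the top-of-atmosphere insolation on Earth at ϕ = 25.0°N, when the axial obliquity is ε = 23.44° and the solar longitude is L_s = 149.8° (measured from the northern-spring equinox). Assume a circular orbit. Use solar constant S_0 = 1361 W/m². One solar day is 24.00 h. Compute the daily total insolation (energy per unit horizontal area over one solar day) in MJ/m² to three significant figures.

Solar declination: sin δ = sin ε · sin L_s = sin 23.44° × sin 149.8° = 0.20010, so δ = +11.543°.
cos h₀ = −tan(+25.0°) tan(+11.543°) = -0.0952, h₀ = 1.6662 rad.
Bracket: h₀ sin ϕ sin δ + cos ϕ cos δ sin h₀ = 1.6662×0.42262×0.20010 + 0.90631×0.97978×0.99546 = 0.140904 + 0.883953 = 1.024857.
Q̄ = (S_0/π) × [bracket] = (1361/π) × 1.024857 = 443.99 W/m².
Daily total = Q̄ × 24.00 h × 3600 s/h = 443.99 × 24.00 × 3600 / 10⁶ = 38.36 MJ/m².

38.4 MJ/m²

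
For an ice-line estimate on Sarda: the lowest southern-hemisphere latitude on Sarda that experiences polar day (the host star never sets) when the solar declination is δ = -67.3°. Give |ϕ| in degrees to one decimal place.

|ϕ| = 22.7°

Polar day requires cos h₀ = −tan ϕ tan δ ≤ −1, i.e. tan ϕ tan δ ≥ 1.
The boundary is |tan ϕ| · |tan δ| = 1, so |ϕ| = 90° − |δ| = 90° − 67.3° = 22.7° in the southern hemisphere.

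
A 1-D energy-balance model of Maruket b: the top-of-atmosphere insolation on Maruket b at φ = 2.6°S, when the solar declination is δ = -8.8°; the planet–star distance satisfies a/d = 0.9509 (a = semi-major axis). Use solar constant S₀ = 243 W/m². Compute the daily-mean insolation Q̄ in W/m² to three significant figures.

Q̄ ≈ 69.8 W/m²

cos H₀ = −tan(-2.6°) tan(-8.800°) = -0.0070, H₀ = 1.5778 rad.
Bracket: H₀ sin φ sin δ + cos φ cos δ sin H₀ = 1.5778×-0.04536×-0.15299 + 0.99897×0.98823×0.99998 = 0.010949 + 0.987192 = 0.998141.
Inverse-square distance factor (a/d)² = 0.9509² = 0.904211.
Q̄ = (S₀/π) × 0.904211 × [bracket] = (243/π) × 0.904211 × 0.998141 = 69.81 W/m².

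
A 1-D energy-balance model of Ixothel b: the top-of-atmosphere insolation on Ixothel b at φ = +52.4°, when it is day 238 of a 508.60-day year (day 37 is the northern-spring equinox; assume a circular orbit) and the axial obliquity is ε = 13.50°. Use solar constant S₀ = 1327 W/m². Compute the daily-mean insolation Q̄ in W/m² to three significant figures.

Q̄ ≈ 335 W/m²

Solar longitude: λ_s = 360° × (238 − 37)/508.60 = 142.273°.
sin δ = sin 13.50° × sin 142.273° = 0.14285, so δ = +8.213°.
cos H₀ = −tan(+52.4°) tan(+8.213°) = -0.1874, H₀ = 1.7593 rad.
Bracket: H₀ sin φ sin δ + cos φ cos δ sin H₀ = 1.7593×0.79229×0.14285 + 0.61015×0.98975×0.98228 = 0.199115 + 0.593195 = 0.792310.
Q̄ = (S₀/π) × [bracket] = (1327/π) × 0.792310 = 334.7 W/m².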